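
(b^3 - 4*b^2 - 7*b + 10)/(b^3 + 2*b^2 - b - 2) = (b - 5)/(b + 1)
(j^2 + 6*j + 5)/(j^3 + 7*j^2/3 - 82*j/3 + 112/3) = 3*(j^2 + 6*j + 5)/(3*j^3 + 7*j^2 - 82*j + 112)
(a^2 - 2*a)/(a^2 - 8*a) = (a - 2)/(a - 8)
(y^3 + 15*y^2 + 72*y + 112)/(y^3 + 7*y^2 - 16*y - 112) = (y + 4)/(y - 4)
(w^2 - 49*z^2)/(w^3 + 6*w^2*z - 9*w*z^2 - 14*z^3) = (-w + 7*z)/(-w^2 + w*z + 2*z^2)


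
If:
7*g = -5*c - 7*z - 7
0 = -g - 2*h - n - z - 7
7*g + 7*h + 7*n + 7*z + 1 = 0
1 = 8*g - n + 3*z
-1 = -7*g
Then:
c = -77/20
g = 1/7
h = -48/7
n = 139/28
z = 45/28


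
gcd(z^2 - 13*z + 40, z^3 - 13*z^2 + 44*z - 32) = z - 8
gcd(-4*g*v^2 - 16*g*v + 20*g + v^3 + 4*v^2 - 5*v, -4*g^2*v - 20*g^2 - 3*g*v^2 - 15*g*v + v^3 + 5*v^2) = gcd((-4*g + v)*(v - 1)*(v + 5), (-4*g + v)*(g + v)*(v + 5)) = -4*g*v - 20*g + v^2 + 5*v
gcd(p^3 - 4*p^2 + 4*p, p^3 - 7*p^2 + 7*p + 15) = 1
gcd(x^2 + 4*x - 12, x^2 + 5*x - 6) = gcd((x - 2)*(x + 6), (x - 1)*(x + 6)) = x + 6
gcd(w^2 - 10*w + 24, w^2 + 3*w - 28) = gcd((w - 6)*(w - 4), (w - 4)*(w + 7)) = w - 4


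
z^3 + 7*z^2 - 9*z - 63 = (z - 3)*(z + 3)*(z + 7)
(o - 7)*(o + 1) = o^2 - 6*o - 7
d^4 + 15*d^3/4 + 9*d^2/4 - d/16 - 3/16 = (d - 1/4)*(d + 1/2)^2*(d + 3)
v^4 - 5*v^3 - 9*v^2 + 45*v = v*(v - 5)*(v - 3)*(v + 3)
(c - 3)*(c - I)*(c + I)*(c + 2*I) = c^4 - 3*c^3 + 2*I*c^3 + c^2 - 6*I*c^2 - 3*c + 2*I*c - 6*I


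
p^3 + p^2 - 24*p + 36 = (p - 3)*(p - 2)*(p + 6)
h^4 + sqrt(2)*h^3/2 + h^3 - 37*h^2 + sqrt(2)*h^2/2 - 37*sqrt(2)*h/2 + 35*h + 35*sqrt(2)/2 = (h - 5)*(h - 1)*(h + 7)*(h + sqrt(2)/2)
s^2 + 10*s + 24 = (s + 4)*(s + 6)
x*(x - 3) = x^2 - 3*x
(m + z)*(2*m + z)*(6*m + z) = 12*m^3 + 20*m^2*z + 9*m*z^2 + z^3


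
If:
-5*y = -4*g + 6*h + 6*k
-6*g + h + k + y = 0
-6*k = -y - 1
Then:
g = y/32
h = -47*y/48 - 1/6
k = y/6 + 1/6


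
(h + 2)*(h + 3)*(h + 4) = h^3 + 9*h^2 + 26*h + 24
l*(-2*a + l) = -2*a*l + l^2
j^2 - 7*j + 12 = (j - 4)*(j - 3)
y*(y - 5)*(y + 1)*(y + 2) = y^4 - 2*y^3 - 13*y^2 - 10*y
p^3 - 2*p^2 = p^2*(p - 2)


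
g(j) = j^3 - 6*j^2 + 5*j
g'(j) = 3*j^2 - 12*j + 5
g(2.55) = -9.68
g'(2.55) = -6.09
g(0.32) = 1.02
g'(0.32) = 1.47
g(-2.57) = -69.45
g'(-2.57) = 55.65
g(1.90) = -5.30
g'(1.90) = -6.97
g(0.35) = 1.06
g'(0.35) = 1.17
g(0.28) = 0.95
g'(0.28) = 1.88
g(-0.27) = -1.81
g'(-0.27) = 8.46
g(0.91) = 0.33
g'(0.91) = -3.44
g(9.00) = 288.00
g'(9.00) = 140.00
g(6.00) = 30.00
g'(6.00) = 41.00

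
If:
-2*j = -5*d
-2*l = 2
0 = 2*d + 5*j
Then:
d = 0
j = 0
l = -1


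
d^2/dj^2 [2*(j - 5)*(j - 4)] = 4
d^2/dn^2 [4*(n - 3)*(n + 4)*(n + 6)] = 24*n + 56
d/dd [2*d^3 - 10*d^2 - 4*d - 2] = 6*d^2 - 20*d - 4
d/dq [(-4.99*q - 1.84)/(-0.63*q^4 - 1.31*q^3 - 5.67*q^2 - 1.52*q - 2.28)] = (-9.4311*q^4 - 17.7106*q^3 - 35.5245*q^2 - 20.8656*q + 8.5804)/(0.3969*q^8 + 1.6506*q^7 + 8.8603*q^6 + 16.7706*q^5 + 39.0041*q^4 + 23.2104*q^3 + 28.1656*q^2 + 6.9312*q + 5.1984)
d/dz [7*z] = 7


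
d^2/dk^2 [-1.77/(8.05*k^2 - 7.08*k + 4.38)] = (229.40085*k^2 - 201.75876*k - 1.77*(16.1*k - 7.08)*(32.2*k - 14.16) + 124.81686)/(8.05*k^2 - 7.08*k + 4.38)^3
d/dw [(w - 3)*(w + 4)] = 2*w + 1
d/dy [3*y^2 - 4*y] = 6*y - 4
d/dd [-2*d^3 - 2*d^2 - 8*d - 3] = -6*d^2 - 4*d - 8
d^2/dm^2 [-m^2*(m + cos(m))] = m^2*cos(m) + 4*m*sin(m) - 6*m - 2*cos(m)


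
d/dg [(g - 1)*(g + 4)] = 2*g + 3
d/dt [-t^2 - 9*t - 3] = -2*t - 9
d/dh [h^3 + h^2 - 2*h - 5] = 3*h^2 + 2*h - 2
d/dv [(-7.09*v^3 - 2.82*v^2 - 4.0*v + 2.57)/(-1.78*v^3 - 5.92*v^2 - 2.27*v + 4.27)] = (36.9532*v^4 + 17.9486*v^3 - 94.3777*v^2 + 6.346*v - 11.2461)/(3.1684*v^6 + 21.0752*v^5 + 43.1276*v^4 + 11.6756*v^3 - 45.4039*v^2 - 19.3858*v + 18.2329)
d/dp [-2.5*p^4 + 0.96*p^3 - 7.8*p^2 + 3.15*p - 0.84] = -10.0*p^3 + 2.88*p^2 - 15.6*p + 3.15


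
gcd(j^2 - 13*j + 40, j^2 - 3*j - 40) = j - 8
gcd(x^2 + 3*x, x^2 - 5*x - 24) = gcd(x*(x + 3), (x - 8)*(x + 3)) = x + 3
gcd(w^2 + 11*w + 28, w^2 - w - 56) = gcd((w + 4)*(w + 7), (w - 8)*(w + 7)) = w + 7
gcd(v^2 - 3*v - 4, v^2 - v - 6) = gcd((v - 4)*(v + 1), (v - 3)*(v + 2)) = 1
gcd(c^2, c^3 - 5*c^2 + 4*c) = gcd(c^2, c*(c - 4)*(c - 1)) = c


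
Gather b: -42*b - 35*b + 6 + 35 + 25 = 66 - 77*b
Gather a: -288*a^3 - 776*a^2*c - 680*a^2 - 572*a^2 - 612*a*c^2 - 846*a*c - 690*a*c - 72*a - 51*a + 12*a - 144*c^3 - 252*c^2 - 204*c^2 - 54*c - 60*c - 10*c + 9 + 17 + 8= -288*a^3 + a^2*(-776*c - 1252) + a*(-612*c^2 - 1536*c - 111) - 144*c^3 - 456*c^2 - 124*c + 34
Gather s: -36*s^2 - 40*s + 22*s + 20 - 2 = -36*s^2 - 18*s + 18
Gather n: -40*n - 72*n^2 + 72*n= -72*n^2 + 32*n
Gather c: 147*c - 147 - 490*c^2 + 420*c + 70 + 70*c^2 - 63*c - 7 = -420*c^2 + 504*c - 84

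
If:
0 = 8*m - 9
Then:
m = 9/8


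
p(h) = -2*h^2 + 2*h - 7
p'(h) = 2 - 4*h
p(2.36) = -13.42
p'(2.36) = -7.44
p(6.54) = -79.46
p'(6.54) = -24.16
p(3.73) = -27.37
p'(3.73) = -12.92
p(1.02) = -7.04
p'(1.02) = -2.08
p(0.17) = -6.72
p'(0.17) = 1.32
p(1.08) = -7.17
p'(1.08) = -2.32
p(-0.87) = -10.25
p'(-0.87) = 5.48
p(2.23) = -12.49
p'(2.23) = -6.92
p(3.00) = -19.00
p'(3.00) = -10.00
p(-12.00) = -319.00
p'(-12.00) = 50.00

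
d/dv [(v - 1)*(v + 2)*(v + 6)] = 3*v^2 + 14*v + 4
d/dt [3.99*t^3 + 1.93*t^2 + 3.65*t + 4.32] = 11.97*t^2 + 3.86*t + 3.65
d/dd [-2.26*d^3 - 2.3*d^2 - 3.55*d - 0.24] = -6.78*d^2 - 4.6*d - 3.55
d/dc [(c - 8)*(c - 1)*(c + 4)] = 3*c^2 - 10*c - 28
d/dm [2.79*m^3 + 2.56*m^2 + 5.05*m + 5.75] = 8.37*m^2 + 5.12*m + 5.05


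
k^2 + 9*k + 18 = (k + 3)*(k + 6)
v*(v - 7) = v^2 - 7*v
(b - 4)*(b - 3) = b^2 - 7*b + 12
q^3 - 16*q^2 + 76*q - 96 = (q - 8)*(q - 6)*(q - 2)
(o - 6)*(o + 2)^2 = o^3 - 2*o^2 - 20*o - 24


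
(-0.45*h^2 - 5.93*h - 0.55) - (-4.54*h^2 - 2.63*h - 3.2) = 4.09*h^2 - 3.3*h + 2.65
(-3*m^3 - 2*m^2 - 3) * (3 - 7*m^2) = 21*m^5 + 14*m^4 - 9*m^3 + 15*m^2 - 9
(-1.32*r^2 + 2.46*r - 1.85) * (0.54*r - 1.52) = -0.7128*r^3 + 3.3348*r^2 - 4.7382*r + 2.812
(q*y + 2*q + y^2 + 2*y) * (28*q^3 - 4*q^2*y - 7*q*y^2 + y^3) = 28*q^4*y + 56*q^4 + 24*q^3*y^2 + 48*q^3*y - 11*q^2*y^3 - 22*q^2*y^2 - 6*q*y^4 - 12*q*y^3 + y^5 + 2*y^4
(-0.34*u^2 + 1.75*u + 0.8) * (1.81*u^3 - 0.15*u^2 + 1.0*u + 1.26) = -0.6154*u^5 + 3.2185*u^4 + 0.8455*u^3 + 1.2016*u^2 + 3.005*u + 1.008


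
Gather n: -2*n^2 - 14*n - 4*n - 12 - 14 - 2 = -2*n^2 - 18*n - 28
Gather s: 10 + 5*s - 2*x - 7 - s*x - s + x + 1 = s*(4 - x) - x + 4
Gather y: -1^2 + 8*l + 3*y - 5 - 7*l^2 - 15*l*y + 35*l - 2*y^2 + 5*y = -7*l^2 + 43*l - 2*y^2 + y*(8 - 15*l) - 6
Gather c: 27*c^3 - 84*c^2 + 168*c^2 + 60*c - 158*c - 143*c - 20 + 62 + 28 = 27*c^3 + 84*c^2 - 241*c + 70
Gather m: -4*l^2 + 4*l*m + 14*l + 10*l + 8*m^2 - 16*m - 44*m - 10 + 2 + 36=-4*l^2 + 24*l + 8*m^2 + m*(4*l - 60) + 28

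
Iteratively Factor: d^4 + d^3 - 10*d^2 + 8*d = (d - 1)*(d^3 + 2*d^2 - 8*d) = (d - 1)*(d + 4)*(d^2 - 2*d) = (d - 2)*(d - 1)*(d + 4)*(d)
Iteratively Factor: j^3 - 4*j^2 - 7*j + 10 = (j - 5)*(j^2 + j - 2) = (j - 5)*(j + 2)*(j - 1)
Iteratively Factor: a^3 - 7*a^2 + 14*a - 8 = (a - 1)*(a^2 - 6*a + 8) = (a - 4)*(a - 1)*(a - 2)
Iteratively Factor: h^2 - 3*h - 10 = (h - 5)*(h + 2)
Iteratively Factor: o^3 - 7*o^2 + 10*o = (o - 5)*(o^2 - 2*o) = (o - 5)*(o - 2)*(o)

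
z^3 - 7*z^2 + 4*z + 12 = (z - 6)*(z - 2)*(z + 1)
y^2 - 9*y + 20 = (y - 5)*(y - 4)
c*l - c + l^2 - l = (c + l)*(l - 1)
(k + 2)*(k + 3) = k^2 + 5*k + 6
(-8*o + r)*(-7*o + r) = 56*o^2 - 15*o*r + r^2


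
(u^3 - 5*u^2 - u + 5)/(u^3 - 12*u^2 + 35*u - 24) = (u^2 - 4*u - 5)/(u^2 - 11*u + 24)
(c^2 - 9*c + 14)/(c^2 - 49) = (c - 2)/(c + 7)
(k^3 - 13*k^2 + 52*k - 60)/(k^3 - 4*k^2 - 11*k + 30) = (k - 6)/(k + 3)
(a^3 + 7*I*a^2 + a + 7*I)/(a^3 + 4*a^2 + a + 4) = (a + 7*I)/(a + 4)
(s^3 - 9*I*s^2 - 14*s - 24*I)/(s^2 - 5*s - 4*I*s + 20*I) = (s^2 - 5*I*s + 6)/(s - 5)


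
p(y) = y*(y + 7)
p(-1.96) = -9.88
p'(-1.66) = 3.68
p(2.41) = 22.68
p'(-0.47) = 6.06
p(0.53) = 3.99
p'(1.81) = 10.62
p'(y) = 2*y + 7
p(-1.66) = -8.86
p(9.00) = 144.00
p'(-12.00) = -17.00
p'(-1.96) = 3.08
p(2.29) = 21.27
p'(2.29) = 11.58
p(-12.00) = 60.00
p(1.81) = 15.95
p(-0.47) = -3.07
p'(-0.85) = 5.30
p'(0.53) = 8.06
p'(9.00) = 25.00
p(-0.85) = -5.23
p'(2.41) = 11.82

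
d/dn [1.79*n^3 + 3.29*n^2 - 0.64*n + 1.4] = 5.37*n^2 + 6.58*n - 0.64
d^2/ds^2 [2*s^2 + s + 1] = 4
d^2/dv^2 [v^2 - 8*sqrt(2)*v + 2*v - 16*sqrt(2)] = 2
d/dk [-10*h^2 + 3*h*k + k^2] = 3*h + 2*k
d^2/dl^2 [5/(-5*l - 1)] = -250/(5*l + 1)^3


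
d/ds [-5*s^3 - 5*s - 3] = -15*s^2 - 5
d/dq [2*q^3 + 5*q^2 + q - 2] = 6*q^2 + 10*q + 1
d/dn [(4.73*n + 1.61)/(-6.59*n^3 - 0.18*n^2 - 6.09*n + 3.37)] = (62.3414*n^3 + 32.6811*n^2 + 0.579599999999999*n + 25.745)/(43.4281*n^6 + 2.3724*n^5 + 80.2986*n^4 - 42.2242*n^3 + 35.8749*n^2 - 41.0466*n + 11.3569)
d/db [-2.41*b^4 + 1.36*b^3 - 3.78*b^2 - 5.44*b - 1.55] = -9.64*b^3 + 4.08*b^2 - 7.56*b - 5.44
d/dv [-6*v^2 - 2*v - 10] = -12*v - 2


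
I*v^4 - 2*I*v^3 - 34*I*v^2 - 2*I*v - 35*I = (v - 7)*(v + 5)*(v + I)*(I*v + 1)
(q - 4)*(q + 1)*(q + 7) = q^3 + 4*q^2 - 25*q - 28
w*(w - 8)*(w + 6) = w^3 - 2*w^2 - 48*w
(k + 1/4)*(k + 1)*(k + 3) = k^3 + 17*k^2/4 + 4*k + 3/4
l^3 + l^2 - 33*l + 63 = (l - 3)^2*(l + 7)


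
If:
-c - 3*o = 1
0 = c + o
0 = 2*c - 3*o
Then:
No Solution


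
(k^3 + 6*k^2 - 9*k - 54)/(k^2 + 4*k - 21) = (k^2 + 9*k + 18)/(k + 7)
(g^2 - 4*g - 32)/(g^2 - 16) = (g - 8)/(g - 4)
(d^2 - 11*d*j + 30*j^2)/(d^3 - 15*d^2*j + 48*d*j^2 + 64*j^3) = (d^2 - 11*d*j + 30*j^2)/(d^3 - 15*d^2*j + 48*d*j^2 + 64*j^3)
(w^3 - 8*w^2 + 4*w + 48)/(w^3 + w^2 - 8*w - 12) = (w^2 - 10*w + 24)/(w^2 - w - 6)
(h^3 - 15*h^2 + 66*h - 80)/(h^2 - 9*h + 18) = (h^3 - 15*h^2 + 66*h - 80)/(h^2 - 9*h + 18)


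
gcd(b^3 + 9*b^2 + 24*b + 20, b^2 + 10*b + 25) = b + 5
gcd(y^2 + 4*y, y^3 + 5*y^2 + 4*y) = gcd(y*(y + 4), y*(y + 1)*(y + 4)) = y^2 + 4*y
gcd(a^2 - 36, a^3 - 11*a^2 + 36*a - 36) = a - 6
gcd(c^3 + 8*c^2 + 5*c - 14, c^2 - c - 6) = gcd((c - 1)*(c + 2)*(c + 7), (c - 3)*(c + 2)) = c + 2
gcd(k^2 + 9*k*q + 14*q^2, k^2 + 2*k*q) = k + 2*q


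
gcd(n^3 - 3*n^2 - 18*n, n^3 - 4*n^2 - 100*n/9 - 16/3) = n - 6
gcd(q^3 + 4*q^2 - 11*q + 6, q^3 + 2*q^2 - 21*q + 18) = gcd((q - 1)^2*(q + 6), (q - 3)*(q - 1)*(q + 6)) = q^2 + 5*q - 6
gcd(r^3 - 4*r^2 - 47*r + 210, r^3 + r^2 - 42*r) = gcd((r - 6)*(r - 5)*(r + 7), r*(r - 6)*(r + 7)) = r^2 + r - 42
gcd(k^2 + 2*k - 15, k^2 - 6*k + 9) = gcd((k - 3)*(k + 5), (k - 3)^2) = k - 3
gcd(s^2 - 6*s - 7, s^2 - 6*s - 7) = s^2 - 6*s - 7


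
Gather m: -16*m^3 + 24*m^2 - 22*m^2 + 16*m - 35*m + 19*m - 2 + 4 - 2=-16*m^3 + 2*m^2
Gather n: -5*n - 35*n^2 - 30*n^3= -30*n^3 - 35*n^2 - 5*n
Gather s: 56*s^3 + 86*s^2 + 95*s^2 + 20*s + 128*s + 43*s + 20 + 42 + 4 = 56*s^3 + 181*s^2 + 191*s + 66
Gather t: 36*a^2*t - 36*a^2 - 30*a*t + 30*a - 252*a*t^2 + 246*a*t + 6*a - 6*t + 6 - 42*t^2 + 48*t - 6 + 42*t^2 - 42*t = -36*a^2 - 252*a*t^2 + 36*a + t*(36*a^2 + 216*a)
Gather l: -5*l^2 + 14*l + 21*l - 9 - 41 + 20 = -5*l^2 + 35*l - 30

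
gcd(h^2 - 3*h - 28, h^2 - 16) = h + 4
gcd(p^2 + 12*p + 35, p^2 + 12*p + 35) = p^2 + 12*p + 35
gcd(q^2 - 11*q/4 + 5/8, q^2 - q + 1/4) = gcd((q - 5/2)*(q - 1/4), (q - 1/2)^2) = 1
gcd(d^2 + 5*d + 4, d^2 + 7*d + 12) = d + 4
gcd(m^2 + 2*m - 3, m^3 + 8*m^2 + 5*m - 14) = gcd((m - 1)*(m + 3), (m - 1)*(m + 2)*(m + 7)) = m - 1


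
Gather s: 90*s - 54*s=36*s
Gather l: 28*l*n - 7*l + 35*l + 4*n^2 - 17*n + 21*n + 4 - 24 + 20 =l*(28*n + 28) + 4*n^2 + 4*n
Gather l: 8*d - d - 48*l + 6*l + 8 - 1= 7*d - 42*l + 7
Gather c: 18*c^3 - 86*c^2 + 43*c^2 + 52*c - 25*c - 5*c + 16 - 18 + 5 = 18*c^3 - 43*c^2 + 22*c + 3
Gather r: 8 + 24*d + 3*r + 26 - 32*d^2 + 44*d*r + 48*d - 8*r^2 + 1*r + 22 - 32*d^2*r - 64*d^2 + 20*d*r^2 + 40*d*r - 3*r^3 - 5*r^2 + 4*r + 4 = -96*d^2 + 72*d - 3*r^3 + r^2*(20*d - 13) + r*(-32*d^2 + 84*d + 8) + 60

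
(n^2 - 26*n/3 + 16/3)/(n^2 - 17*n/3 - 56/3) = (3*n - 2)/(3*n + 7)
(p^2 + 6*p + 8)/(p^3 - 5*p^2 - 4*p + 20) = (p + 4)/(p^2 - 7*p + 10)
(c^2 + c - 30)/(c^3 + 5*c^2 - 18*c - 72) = (c - 5)/(c^2 - c - 12)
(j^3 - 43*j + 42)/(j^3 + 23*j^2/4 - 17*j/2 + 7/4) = 4*(j - 6)/(4*j - 1)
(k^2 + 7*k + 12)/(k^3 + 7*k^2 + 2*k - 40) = (k + 3)/(k^2 + 3*k - 10)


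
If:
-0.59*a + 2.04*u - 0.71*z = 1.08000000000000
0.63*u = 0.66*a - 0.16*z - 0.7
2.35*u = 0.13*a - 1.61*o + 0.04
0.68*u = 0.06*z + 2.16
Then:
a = 5.44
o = -4.70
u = 3.54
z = 4.13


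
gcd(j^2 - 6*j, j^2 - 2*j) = j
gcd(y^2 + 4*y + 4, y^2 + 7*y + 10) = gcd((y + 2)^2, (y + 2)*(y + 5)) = y + 2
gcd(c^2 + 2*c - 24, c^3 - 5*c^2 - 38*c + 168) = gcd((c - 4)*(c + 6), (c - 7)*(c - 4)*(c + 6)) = c^2 + 2*c - 24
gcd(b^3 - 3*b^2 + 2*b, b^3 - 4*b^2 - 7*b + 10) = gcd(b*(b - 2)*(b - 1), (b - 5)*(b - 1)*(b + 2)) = b - 1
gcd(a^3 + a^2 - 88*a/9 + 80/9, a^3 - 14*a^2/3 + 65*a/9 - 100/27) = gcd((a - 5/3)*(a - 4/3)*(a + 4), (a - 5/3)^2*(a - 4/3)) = a^2 - 3*a + 20/9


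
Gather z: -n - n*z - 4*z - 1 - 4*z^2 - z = -n - 4*z^2 + z*(-n - 5) - 1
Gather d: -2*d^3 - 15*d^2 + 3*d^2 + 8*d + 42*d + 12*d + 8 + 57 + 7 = -2*d^3 - 12*d^2 + 62*d + 72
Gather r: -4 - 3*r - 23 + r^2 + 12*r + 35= r^2 + 9*r + 8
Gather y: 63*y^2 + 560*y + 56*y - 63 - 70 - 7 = 63*y^2 + 616*y - 140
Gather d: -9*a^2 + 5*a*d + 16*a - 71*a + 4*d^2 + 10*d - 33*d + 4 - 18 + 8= -9*a^2 - 55*a + 4*d^2 + d*(5*a - 23) - 6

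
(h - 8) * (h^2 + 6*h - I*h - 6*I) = h^3 - 2*h^2 - I*h^2 - 48*h + 2*I*h + 48*I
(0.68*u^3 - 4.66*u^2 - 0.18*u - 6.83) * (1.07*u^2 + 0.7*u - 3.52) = 0.7276*u^5 - 4.5102*u^4 - 5.8482*u^3 + 8.9691*u^2 - 4.1474*u + 24.0416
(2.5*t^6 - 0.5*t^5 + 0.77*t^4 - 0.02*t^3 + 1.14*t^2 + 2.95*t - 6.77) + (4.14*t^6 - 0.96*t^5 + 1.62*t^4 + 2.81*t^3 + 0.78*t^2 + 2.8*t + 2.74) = 6.64*t^6 - 1.46*t^5 + 2.39*t^4 + 2.79*t^3 + 1.92*t^2 + 5.75*t - 4.03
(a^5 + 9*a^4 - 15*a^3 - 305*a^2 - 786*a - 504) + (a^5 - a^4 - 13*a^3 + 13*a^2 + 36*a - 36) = 2*a^5 + 8*a^4 - 28*a^3 - 292*a^2 - 750*a - 540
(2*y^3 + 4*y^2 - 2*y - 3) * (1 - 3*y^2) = -6*y^5 - 12*y^4 + 8*y^3 + 13*y^2 - 2*y - 3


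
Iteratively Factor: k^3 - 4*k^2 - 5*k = (k - 5)*(k^2 + k) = k*(k - 5)*(k + 1)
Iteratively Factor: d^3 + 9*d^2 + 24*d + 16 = (d + 4)*(d^2 + 5*d + 4) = (d + 4)^2*(d + 1)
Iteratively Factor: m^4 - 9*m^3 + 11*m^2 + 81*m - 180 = (m - 4)*(m^3 - 5*m^2 - 9*m + 45) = (m - 4)*(m + 3)*(m^2 - 8*m + 15) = (m - 4)*(m - 3)*(m + 3)*(m - 5)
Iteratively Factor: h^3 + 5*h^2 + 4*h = (h + 4)*(h^2 + h) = (h + 1)*(h + 4)*(h)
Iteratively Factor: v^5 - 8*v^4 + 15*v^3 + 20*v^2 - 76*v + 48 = (v + 2)*(v^4 - 10*v^3 + 35*v^2 - 50*v + 24) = (v - 1)*(v + 2)*(v^3 - 9*v^2 + 26*v - 24) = (v - 3)*(v - 1)*(v + 2)*(v^2 - 6*v + 8) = (v - 3)*(v - 2)*(v - 1)*(v + 2)*(v - 4)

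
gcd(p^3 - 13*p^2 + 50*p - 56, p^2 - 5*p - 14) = p - 7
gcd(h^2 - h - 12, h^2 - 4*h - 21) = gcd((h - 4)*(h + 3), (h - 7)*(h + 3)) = h + 3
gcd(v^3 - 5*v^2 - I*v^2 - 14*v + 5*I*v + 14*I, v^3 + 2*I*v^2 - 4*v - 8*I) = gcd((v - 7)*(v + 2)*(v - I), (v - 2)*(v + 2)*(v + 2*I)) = v + 2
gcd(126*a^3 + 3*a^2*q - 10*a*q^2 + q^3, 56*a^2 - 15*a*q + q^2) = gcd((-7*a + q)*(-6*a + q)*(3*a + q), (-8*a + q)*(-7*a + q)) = -7*a + q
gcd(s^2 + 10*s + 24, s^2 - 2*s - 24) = s + 4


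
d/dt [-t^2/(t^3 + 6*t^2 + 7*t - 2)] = t*(t^3 - 7*t + 4)/(t^6 + 12*t^5 + 50*t^4 + 80*t^3 + 25*t^2 - 28*t + 4)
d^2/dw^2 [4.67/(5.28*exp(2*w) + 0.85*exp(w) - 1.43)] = (4.67*(10.56*exp(w) + 0.85)*(21.12*exp(w) + 1.7)*exp(w) - (98.6304*exp(w) + 3.9695)*(5.28*exp(2*w) + 0.85*exp(w) - 1.43))*exp(w)/(5.28*exp(2*w) + 0.85*exp(w) - 1.43)^3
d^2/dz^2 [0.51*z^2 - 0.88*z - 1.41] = 1.02000000000000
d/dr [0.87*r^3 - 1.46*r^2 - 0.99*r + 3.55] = 2.61*r^2 - 2.92*r - 0.99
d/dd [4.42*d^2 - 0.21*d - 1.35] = 8.84*d - 0.21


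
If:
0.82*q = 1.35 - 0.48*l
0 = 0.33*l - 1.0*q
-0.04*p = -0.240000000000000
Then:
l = 1.80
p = 6.00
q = 0.59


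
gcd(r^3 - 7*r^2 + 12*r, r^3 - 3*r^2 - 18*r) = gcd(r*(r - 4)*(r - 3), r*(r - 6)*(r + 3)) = r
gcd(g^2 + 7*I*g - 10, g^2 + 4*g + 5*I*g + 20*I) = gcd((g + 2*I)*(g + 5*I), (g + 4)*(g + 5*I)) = g + 5*I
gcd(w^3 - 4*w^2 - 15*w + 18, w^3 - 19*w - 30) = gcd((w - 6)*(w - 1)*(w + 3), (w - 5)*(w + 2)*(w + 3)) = w + 3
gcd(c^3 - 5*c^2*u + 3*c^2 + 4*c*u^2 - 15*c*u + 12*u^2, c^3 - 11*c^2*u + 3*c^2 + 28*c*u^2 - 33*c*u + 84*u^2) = -c^2 + 4*c*u - 3*c + 12*u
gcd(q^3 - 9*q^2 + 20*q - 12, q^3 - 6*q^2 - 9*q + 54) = q - 6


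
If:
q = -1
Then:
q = -1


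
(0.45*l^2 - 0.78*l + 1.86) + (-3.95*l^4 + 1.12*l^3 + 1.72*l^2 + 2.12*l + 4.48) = -3.95*l^4 + 1.12*l^3 + 2.17*l^2 + 1.34*l + 6.34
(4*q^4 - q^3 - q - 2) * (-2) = -8*q^4 + 2*q^3 + 2*q + 4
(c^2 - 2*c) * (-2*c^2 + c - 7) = -2*c^4 + 5*c^3 - 9*c^2 + 14*c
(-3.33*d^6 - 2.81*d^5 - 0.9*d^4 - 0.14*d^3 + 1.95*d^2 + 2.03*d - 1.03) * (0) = 0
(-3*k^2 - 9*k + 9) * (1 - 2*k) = 6*k^3 + 15*k^2 - 27*k + 9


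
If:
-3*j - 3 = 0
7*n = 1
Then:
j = -1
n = 1/7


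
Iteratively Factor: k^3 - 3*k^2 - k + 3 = (k - 1)*(k^2 - 2*k - 3) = (k - 1)*(k + 1)*(k - 3)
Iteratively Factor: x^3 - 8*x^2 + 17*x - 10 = (x - 5)*(x^2 - 3*x + 2) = (x - 5)*(x - 1)*(x - 2)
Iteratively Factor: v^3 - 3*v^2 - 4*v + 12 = (v - 2)*(v^2 - v - 6) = (v - 3)*(v - 2)*(v + 2)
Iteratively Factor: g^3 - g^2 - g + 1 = (g - 1)*(g^2 - 1) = (g - 1)^2*(g + 1)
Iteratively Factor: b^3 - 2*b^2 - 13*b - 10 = (b + 1)*(b^2 - 3*b - 10) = (b + 1)*(b + 2)*(b - 5)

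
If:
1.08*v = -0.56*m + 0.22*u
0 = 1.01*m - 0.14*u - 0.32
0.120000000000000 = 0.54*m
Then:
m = 0.22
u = -0.68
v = -0.25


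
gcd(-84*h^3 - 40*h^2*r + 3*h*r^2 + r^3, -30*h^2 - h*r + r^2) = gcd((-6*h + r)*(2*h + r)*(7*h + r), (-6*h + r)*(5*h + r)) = -6*h + r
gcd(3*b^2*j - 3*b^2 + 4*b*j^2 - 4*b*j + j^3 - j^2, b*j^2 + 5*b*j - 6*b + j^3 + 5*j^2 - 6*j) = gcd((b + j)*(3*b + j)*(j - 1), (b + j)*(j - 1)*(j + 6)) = b*j - b + j^2 - j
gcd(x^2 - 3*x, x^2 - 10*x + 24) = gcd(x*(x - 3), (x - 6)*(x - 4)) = 1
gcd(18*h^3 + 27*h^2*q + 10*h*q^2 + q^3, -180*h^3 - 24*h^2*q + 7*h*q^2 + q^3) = 6*h + q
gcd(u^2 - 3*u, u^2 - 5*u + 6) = u - 3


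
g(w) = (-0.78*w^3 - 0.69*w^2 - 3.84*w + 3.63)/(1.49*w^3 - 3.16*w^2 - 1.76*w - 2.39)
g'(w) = (-4.47*w^2 + 6.32*w + 1.76)*(-0.78*w^3 - 0.69*w^2 - 3.84*w + 3.63)/(1.49*w^3 - 3.16*w^2 - 1.76*w - 2.39)^2 + (-2.34*w^2 - 1.38*w - 3.84)/(1.49*w^3 - 3.16*w^2 - 1.76*w - 2.39)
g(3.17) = -5.21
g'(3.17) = 11.46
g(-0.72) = -1.91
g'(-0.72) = -1.71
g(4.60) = -1.54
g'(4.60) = 0.57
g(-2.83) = -0.47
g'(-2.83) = -0.10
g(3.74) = -2.47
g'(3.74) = 2.02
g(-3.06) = -0.45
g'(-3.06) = -0.08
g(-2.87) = -0.47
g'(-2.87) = -0.10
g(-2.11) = -0.60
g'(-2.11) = -0.28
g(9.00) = -0.81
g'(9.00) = 0.05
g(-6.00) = -0.40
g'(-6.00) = 0.00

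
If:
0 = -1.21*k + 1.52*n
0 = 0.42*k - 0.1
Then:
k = 0.24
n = 0.19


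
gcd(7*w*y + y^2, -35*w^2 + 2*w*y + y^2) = 7*w + y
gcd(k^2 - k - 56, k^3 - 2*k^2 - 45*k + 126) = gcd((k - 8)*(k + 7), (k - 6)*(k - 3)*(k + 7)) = k + 7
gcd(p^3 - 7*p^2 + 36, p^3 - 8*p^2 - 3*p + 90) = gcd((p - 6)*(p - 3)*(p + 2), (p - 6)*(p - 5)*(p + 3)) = p - 6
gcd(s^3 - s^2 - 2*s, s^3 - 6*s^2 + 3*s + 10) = s^2 - s - 2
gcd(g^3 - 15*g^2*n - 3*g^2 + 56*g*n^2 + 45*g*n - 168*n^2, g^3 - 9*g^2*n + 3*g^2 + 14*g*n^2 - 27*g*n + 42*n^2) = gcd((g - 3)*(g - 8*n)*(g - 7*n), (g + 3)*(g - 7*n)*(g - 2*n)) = g - 7*n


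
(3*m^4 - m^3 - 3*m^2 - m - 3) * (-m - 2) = -3*m^5 - 5*m^4 + 5*m^3 + 7*m^2 + 5*m + 6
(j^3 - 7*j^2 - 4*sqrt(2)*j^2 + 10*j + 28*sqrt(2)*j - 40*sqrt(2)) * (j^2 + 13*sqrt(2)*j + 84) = j^5 - 7*j^4 + 9*sqrt(2)*j^4 - 63*sqrt(2)*j^3 - 10*j^3 - 246*sqrt(2)*j^2 + 140*j^2 - 200*j + 2352*sqrt(2)*j - 3360*sqrt(2)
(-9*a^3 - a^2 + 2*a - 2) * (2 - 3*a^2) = 27*a^5 + 3*a^4 - 24*a^3 + 4*a^2 + 4*a - 4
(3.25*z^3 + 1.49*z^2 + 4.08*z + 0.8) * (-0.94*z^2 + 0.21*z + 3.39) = -3.055*z^5 - 0.7181*z^4 + 7.4952*z^3 + 5.1559*z^2 + 13.9992*z + 2.712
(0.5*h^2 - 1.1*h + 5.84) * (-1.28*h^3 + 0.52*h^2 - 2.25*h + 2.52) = -0.64*h^5 + 1.668*h^4 - 9.1722*h^3 + 6.7718*h^2 - 15.912*h + 14.7168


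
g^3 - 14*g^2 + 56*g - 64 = (g - 8)*(g - 4)*(g - 2)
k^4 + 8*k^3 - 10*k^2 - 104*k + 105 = (k - 3)*(k - 1)*(k + 5)*(k + 7)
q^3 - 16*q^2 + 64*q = q*(q - 8)^2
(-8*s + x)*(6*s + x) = -48*s^2 - 2*s*x + x^2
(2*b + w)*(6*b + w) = 12*b^2 + 8*b*w + w^2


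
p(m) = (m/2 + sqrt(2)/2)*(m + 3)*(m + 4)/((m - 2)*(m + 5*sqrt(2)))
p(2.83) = 10.28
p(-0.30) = -0.36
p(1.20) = -4.31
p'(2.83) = -7.74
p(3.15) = 8.54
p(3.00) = 9.20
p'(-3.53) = 0.00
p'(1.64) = -43.11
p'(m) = -(m/2 + sqrt(2)/2)*(m + 3)*(m + 4)/((m - 2)*(m + 5*sqrt(2))^2) + (m/2 + sqrt(2)/2)*(m + 3)/((m - 2)*(m + 5*sqrt(2))) + (m/2 + sqrt(2)/2)*(m + 4)/((m - 2)*(m + 5*sqrt(2))) - (m/2 + sqrt(2)/2)*(m + 3)*(m + 4)/((m - 2)^2*(m + 5*sqrt(2))) + (m + 3)*(m + 4)/(2*(m - 2)*(m + 5*sqrt(2))) = (-(m - 2)*(m + 3)*(m + 4)*(m + sqrt(2)) + (m - 2)*(m + 5*sqrt(2))*((m + 3)*(m + 4) + (m + 3)*(m + sqrt(2)) + (m + 4)*(m + sqrt(2))) - (m + 3)*(m + 4)*(m + sqrt(2))*(m + 5*sqrt(2)))/(2*(m - 2)^2*(m + 5*sqrt(2))^2)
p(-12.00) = -5.52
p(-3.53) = -0.01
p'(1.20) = -8.38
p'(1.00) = -5.21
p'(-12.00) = 0.31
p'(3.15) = -3.81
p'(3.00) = -5.18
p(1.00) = -2.99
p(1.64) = -12.74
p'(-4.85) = -0.41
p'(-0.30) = -0.65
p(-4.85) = 0.18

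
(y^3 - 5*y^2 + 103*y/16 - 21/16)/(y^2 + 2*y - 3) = (16*y^3 - 80*y^2 + 103*y - 21)/(16*(y^2 + 2*y - 3))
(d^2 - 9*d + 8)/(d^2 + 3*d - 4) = (d - 8)/(d + 4)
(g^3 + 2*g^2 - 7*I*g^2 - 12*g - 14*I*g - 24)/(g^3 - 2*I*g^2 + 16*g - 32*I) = (g^2 + g*(2 - 3*I) - 6*I)/(g^2 + 2*I*g + 8)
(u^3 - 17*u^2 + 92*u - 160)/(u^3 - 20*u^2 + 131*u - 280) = (u - 4)/(u - 7)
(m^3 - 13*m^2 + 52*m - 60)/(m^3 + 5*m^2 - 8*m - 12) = (m^2 - 11*m + 30)/(m^2 + 7*m + 6)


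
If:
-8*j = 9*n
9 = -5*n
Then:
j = 81/40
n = -9/5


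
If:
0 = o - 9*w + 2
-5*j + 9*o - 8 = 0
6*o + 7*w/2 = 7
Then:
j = 88/575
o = 112/115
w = 38/115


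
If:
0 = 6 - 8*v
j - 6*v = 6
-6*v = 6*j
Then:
No Solution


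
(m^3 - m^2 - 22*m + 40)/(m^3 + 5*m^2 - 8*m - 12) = (m^2 + m - 20)/(m^2 + 7*m + 6)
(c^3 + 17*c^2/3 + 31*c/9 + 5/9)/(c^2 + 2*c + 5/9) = (3*c^2 + 16*c + 5)/(3*c + 5)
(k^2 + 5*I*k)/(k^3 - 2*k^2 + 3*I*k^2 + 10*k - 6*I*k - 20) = k/(k^2 - 2*k*(1 + I) + 4*I)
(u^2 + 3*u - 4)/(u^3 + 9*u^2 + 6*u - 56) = (u - 1)/(u^2 + 5*u - 14)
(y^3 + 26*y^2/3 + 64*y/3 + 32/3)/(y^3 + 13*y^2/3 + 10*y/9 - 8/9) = 3*(y + 4)/(3*y - 1)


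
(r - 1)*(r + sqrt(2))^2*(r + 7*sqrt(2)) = r^4 - r^3 + 9*sqrt(2)*r^3 - 9*sqrt(2)*r^2 + 30*r^2 - 30*r + 14*sqrt(2)*r - 14*sqrt(2)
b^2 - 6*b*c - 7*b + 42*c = (b - 7)*(b - 6*c)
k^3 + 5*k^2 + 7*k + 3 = (k + 1)^2*(k + 3)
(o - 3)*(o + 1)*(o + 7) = o^3 + 5*o^2 - 17*o - 21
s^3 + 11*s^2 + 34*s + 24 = (s + 1)*(s + 4)*(s + 6)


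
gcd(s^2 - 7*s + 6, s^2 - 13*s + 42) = s - 6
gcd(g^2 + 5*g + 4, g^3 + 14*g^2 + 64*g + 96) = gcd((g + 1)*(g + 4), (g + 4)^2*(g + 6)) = g + 4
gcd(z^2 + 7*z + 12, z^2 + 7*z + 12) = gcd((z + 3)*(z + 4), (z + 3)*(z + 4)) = z^2 + 7*z + 12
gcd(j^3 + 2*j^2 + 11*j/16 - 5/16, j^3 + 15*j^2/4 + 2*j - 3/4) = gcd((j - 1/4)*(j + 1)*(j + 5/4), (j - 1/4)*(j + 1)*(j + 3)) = j^2 + 3*j/4 - 1/4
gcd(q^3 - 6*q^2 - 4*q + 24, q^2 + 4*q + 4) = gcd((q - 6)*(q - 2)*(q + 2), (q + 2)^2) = q + 2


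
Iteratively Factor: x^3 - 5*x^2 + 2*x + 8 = (x - 4)*(x^2 - x - 2) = (x - 4)*(x + 1)*(x - 2)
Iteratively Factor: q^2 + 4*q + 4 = (q + 2)*(q + 2)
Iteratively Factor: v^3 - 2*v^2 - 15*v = (v)*(v^2 - 2*v - 15) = v*(v - 5)*(v + 3)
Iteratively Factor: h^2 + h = (h)*(h + 1)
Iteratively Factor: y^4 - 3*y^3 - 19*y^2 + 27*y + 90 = (y + 3)*(y^3 - 6*y^2 - y + 30) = (y + 2)*(y + 3)*(y^2 - 8*y + 15) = (y - 3)*(y + 2)*(y + 3)*(y - 5)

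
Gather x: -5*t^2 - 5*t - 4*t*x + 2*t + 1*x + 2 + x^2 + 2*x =-5*t^2 - 3*t + x^2 + x*(3 - 4*t) + 2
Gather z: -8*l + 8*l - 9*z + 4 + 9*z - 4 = 0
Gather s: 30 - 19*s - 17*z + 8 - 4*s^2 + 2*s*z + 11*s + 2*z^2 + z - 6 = -4*s^2 + s*(2*z - 8) + 2*z^2 - 16*z + 32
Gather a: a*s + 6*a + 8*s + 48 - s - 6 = a*(s + 6) + 7*s + 42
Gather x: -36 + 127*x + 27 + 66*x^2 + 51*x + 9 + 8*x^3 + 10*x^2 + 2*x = 8*x^3 + 76*x^2 + 180*x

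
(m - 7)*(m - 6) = m^2 - 13*m + 42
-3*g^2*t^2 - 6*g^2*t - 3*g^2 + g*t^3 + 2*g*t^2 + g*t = (-3*g + t)*(t + 1)*(g*t + g)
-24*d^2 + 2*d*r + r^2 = (-4*d + r)*(6*d + r)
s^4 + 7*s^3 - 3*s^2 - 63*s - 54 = (s - 3)*(s + 1)*(s + 3)*(s + 6)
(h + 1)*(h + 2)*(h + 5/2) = h^3 + 11*h^2/2 + 19*h/2 + 5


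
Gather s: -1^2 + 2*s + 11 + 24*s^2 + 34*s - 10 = 24*s^2 + 36*s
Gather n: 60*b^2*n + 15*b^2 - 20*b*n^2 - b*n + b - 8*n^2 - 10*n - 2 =15*b^2 + b + n^2*(-20*b - 8) + n*(60*b^2 - b - 10) - 2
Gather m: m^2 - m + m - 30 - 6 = m^2 - 36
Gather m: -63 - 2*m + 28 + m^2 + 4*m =m^2 + 2*m - 35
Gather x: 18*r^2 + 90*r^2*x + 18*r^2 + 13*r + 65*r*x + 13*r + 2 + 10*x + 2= 36*r^2 + 26*r + x*(90*r^2 + 65*r + 10) + 4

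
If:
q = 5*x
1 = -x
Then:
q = -5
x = -1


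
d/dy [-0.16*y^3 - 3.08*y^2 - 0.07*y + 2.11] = -0.48*y^2 - 6.16*y - 0.07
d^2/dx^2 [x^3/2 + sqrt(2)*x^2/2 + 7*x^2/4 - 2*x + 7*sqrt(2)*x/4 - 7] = 3*x + sqrt(2) + 7/2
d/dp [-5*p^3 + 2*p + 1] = 2 - 15*p^2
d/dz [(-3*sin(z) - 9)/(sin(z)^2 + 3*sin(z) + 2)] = 3*(sin(z)^2 + 6*sin(z) + 7)*cos(z)/(sin(z)^2 + 3*sin(z) + 2)^2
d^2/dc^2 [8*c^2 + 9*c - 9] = 16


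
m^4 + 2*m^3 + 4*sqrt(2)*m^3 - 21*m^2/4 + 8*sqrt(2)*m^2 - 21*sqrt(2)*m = m*(m - 3/2)*(m + 7/2)*(m + 4*sqrt(2))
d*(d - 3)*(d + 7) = d^3 + 4*d^2 - 21*d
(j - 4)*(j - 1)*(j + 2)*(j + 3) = j^4 - 15*j^2 - 10*j + 24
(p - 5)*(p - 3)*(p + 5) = p^3 - 3*p^2 - 25*p + 75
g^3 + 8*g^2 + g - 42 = (g - 2)*(g + 3)*(g + 7)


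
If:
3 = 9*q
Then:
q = 1/3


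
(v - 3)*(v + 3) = v^2 - 9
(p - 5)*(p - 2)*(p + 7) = p^3 - 39*p + 70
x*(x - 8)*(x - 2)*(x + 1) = x^4 - 9*x^3 + 6*x^2 + 16*x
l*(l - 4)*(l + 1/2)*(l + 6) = l^4 + 5*l^3/2 - 23*l^2 - 12*l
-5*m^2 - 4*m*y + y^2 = (-5*m + y)*(m + y)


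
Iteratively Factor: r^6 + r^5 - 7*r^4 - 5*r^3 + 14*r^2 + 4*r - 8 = (r - 2)*(r^5 + 3*r^4 - r^3 - 7*r^2 + 4) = (r - 2)*(r - 1)*(r^4 + 4*r^3 + 3*r^2 - 4*r - 4) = (r - 2)*(r - 1)*(r + 1)*(r^3 + 3*r^2 - 4) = (r - 2)*(r - 1)*(r + 1)*(r + 2)*(r^2 + r - 2) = (r - 2)*(r - 1)*(r + 1)*(r + 2)^2*(r - 1)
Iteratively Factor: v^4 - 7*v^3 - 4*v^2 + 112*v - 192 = (v - 3)*(v^3 - 4*v^2 - 16*v + 64) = (v - 3)*(v + 4)*(v^2 - 8*v + 16) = (v - 4)*(v - 3)*(v + 4)*(v - 4)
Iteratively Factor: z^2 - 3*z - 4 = (z + 1)*(z - 4)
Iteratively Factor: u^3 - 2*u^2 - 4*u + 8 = (u + 2)*(u^2 - 4*u + 4) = (u - 2)*(u + 2)*(u - 2)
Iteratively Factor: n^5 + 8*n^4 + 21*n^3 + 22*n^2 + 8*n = (n + 4)*(n^4 + 4*n^3 + 5*n^2 + 2*n) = (n + 1)*(n + 4)*(n^3 + 3*n^2 + 2*n) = (n + 1)*(n + 2)*(n + 4)*(n^2 + n) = (n + 1)^2*(n + 2)*(n + 4)*(n)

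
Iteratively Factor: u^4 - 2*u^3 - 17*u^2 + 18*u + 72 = (u + 3)*(u^3 - 5*u^2 - 2*u + 24) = (u - 4)*(u + 3)*(u^2 - u - 6) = (u - 4)*(u - 3)*(u + 3)*(u + 2)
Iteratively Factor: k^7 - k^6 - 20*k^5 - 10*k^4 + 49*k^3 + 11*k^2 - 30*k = (k)*(k^6 - k^5 - 20*k^4 - 10*k^3 + 49*k^2 + 11*k - 30) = k*(k - 1)*(k^5 - 20*k^3 - 30*k^2 + 19*k + 30) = k*(k - 1)*(k + 1)*(k^4 - k^3 - 19*k^2 - 11*k + 30) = k*(k - 1)*(k + 1)*(k + 2)*(k^3 - 3*k^2 - 13*k + 15) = k*(k - 5)*(k - 1)*(k + 1)*(k + 2)*(k^2 + 2*k - 3) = k*(k - 5)*(k - 1)*(k + 1)*(k + 2)*(k + 3)*(k - 1)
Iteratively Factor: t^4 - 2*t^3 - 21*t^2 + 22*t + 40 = (t - 5)*(t^3 + 3*t^2 - 6*t - 8) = (t - 5)*(t - 2)*(t^2 + 5*t + 4) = (t - 5)*(t - 2)*(t + 4)*(t + 1)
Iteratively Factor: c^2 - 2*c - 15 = (c + 3)*(c - 5)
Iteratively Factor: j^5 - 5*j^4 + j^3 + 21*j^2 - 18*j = (j + 2)*(j^4 - 7*j^3 + 15*j^2 - 9*j) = j*(j + 2)*(j^3 - 7*j^2 + 15*j - 9) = j*(j - 1)*(j + 2)*(j^2 - 6*j + 9) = j*(j - 3)*(j - 1)*(j + 2)*(j - 3)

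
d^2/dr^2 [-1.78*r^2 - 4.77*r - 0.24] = -3.56000000000000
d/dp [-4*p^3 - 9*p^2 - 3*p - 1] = -12*p^2 - 18*p - 3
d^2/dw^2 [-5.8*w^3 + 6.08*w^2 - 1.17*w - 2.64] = 12.16 - 34.8*w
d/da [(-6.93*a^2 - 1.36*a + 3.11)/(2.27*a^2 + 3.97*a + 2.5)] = (-24.4249*a^2 - 48.7694*a - 15.7467)/(5.1529*a^4 + 18.0238*a^3 + 27.1109*a^2 + 19.85*a + 6.25)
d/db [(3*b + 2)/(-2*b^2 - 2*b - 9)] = (6*b^2 + 8*b - 23)/(4*b^4 + 8*b^3 + 40*b^2 + 36*b + 81)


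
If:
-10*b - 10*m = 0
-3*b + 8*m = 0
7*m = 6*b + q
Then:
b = 0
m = 0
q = 0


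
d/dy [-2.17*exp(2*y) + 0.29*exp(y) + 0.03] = (0.29 - 4.34*exp(y))*exp(y)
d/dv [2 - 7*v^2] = -14*v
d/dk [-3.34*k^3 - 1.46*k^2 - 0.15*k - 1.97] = -10.02*k^2 - 2.92*k - 0.15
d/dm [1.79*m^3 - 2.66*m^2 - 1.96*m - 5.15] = 5.37*m^2 - 5.32*m - 1.96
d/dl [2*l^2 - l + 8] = 4*l - 1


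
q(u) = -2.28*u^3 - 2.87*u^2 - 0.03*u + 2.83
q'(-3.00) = -44.37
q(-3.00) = 38.65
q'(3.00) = -78.81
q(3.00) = -84.65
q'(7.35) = -411.73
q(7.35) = -1057.74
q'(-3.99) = -86.02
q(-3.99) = 102.09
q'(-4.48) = -111.60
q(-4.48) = 150.37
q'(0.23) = -1.71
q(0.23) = 2.64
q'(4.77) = -183.04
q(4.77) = -310.07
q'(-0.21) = 0.87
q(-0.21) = 2.73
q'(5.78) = -261.72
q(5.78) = -533.49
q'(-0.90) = -0.40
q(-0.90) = 2.19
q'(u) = -6.84*u^2 - 5.74*u - 0.03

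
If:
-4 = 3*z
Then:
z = -4/3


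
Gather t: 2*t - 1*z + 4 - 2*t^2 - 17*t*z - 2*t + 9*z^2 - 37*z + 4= -2*t^2 - 17*t*z + 9*z^2 - 38*z + 8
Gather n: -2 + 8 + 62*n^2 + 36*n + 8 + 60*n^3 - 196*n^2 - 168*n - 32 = 60*n^3 - 134*n^2 - 132*n - 18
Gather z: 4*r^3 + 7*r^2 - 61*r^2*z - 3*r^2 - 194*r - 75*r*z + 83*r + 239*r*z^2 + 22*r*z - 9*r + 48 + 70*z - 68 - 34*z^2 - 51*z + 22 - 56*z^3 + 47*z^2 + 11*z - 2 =4*r^3 + 4*r^2 - 120*r - 56*z^3 + z^2*(239*r + 13) + z*(-61*r^2 - 53*r + 30)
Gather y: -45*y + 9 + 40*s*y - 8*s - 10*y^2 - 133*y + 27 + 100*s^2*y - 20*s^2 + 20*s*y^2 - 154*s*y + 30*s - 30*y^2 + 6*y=-20*s^2 + 22*s + y^2*(20*s - 40) + y*(100*s^2 - 114*s - 172) + 36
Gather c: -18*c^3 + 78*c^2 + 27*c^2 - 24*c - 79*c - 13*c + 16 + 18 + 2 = -18*c^3 + 105*c^2 - 116*c + 36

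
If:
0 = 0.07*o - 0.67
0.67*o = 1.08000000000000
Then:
No Solution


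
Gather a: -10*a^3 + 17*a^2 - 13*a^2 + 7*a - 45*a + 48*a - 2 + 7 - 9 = -10*a^3 + 4*a^2 + 10*a - 4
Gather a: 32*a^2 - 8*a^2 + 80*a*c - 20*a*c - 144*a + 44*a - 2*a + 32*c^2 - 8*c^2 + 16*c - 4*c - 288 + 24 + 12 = 24*a^2 + a*(60*c - 102) + 24*c^2 + 12*c - 252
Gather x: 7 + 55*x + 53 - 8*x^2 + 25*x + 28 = -8*x^2 + 80*x + 88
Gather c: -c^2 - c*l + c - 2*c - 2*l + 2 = -c^2 + c*(-l - 1) - 2*l + 2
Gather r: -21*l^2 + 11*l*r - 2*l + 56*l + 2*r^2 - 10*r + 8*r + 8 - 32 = -21*l^2 + 54*l + 2*r^2 + r*(11*l - 2) - 24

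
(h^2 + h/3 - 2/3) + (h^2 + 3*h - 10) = 2*h^2 + 10*h/3 - 32/3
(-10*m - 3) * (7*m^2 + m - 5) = -70*m^3 - 31*m^2 + 47*m + 15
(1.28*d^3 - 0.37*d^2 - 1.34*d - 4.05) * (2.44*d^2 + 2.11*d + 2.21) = 3.1232*d^5 + 1.798*d^4 - 1.2215*d^3 - 13.5271*d^2 - 11.5069*d - 8.9505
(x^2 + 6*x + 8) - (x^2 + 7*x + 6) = 2 - x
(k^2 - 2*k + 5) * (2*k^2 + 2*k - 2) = 2*k^4 - 2*k^3 + 4*k^2 + 14*k - 10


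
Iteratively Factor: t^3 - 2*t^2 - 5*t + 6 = (t + 2)*(t^2 - 4*t + 3) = (t - 1)*(t + 2)*(t - 3)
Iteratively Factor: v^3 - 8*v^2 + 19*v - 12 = (v - 4)*(v^2 - 4*v + 3) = (v - 4)*(v - 3)*(v - 1)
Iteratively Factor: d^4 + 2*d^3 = (d + 2)*(d^3) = d*(d + 2)*(d^2) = d^2*(d + 2)*(d)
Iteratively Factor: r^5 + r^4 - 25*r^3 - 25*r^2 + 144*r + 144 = (r - 4)*(r^4 + 5*r^3 - 5*r^2 - 45*r - 36) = (r - 4)*(r + 4)*(r^3 + r^2 - 9*r - 9) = (r - 4)*(r - 3)*(r + 4)*(r^2 + 4*r + 3) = (r - 4)*(r - 3)*(r + 3)*(r + 4)*(r + 1)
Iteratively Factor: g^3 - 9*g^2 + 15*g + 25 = (g - 5)*(g^2 - 4*g - 5) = (g - 5)*(g + 1)*(g - 5)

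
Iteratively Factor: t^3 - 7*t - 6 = (t + 2)*(t^2 - 2*t - 3) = (t + 1)*(t + 2)*(t - 3)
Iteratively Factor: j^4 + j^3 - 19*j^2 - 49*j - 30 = (j + 3)*(j^3 - 2*j^2 - 13*j - 10) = (j + 1)*(j + 3)*(j^2 - 3*j - 10) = (j + 1)*(j + 2)*(j + 3)*(j - 5)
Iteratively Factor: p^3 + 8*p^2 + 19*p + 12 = (p + 3)*(p^2 + 5*p + 4) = (p + 1)*(p + 3)*(p + 4)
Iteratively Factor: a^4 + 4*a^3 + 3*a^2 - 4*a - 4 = (a - 1)*(a^3 + 5*a^2 + 8*a + 4) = (a - 1)*(a + 2)*(a^2 + 3*a + 2) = (a - 1)*(a + 1)*(a + 2)*(a + 2)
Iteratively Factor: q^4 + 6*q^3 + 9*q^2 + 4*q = (q + 1)*(q^3 + 5*q^2 + 4*q) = q*(q + 1)*(q^2 + 5*q + 4) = q*(q + 1)^2*(q + 4)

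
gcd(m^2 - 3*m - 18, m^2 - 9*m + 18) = m - 6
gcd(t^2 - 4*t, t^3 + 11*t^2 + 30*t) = t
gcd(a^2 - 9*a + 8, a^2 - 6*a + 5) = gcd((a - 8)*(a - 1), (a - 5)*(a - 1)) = a - 1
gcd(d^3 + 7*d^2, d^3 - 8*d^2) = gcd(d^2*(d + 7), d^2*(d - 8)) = d^2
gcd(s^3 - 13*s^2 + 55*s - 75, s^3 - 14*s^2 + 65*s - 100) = s^2 - 10*s + 25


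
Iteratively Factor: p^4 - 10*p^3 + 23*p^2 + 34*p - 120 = (p + 2)*(p^3 - 12*p^2 + 47*p - 60) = (p - 3)*(p + 2)*(p^2 - 9*p + 20) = (p - 4)*(p - 3)*(p + 2)*(p - 5)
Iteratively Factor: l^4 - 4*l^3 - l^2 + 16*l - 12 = (l + 2)*(l^3 - 6*l^2 + 11*l - 6) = (l - 2)*(l + 2)*(l^2 - 4*l + 3) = (l - 3)*(l - 2)*(l + 2)*(l - 1)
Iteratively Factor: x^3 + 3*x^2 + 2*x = (x + 2)*(x^2 + x) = (x + 1)*(x + 2)*(x)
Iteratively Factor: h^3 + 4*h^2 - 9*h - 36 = (h - 3)*(h^2 + 7*h + 12) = (h - 3)*(h + 3)*(h + 4)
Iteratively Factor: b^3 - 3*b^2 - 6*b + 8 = (b - 1)*(b^2 - 2*b - 8) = (b - 1)*(b + 2)*(b - 4)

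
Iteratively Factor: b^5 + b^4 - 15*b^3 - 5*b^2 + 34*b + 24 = (b + 1)*(b^4 - 15*b^2 + 10*b + 24) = (b - 2)*(b + 1)*(b^3 + 2*b^2 - 11*b - 12) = (b - 3)*(b - 2)*(b + 1)*(b^2 + 5*b + 4) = (b - 3)*(b - 2)*(b + 1)*(b + 4)*(b + 1)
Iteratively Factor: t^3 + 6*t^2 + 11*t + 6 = (t + 2)*(t^2 + 4*t + 3) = (t + 1)*(t + 2)*(t + 3)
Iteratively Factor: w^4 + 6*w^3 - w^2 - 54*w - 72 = (w + 4)*(w^3 + 2*w^2 - 9*w - 18) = (w + 3)*(w + 4)*(w^2 - w - 6) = (w + 2)*(w + 3)*(w + 4)*(w - 3)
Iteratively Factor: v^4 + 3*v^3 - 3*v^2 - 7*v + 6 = (v + 3)*(v^3 - 3*v + 2) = (v - 1)*(v + 3)*(v^2 + v - 2) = (v - 1)^2*(v + 3)*(v + 2)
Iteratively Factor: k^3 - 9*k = (k)*(k^2 - 9) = k*(k + 3)*(k - 3)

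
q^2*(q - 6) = q^3 - 6*q^2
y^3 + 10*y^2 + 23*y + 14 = (y + 1)*(y + 2)*(y + 7)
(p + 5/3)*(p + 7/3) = p^2 + 4*p + 35/9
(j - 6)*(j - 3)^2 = j^3 - 12*j^2 + 45*j - 54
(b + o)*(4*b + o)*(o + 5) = 4*b^2*o + 20*b^2 + 5*b*o^2 + 25*b*o + o^3 + 5*o^2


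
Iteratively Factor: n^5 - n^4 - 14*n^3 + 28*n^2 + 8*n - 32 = (n - 2)*(n^4 + n^3 - 12*n^2 + 4*n + 16) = (n - 2)*(n + 1)*(n^3 - 12*n + 16) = (n - 2)^2*(n + 1)*(n^2 + 2*n - 8) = (n - 2)^2*(n + 1)*(n + 4)*(n - 2)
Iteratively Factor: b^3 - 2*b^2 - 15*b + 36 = (b - 3)*(b^2 + b - 12) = (b - 3)^2*(b + 4)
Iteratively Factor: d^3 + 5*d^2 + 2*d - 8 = (d - 1)*(d^2 + 6*d + 8) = (d - 1)*(d + 4)*(d + 2)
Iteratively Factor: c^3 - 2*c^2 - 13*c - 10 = (c + 1)*(c^2 - 3*c - 10) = (c - 5)*(c + 1)*(c + 2)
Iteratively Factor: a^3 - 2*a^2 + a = (a)*(a^2 - 2*a + 1) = a*(a - 1)*(a - 1)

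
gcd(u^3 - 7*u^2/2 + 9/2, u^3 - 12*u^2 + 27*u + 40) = u + 1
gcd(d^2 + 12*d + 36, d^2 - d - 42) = d + 6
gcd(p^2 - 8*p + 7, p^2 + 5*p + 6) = 1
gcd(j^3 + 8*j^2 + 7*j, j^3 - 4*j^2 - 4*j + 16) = 1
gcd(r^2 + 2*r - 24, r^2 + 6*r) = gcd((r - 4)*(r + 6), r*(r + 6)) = r + 6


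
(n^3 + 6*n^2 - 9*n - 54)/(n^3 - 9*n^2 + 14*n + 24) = (n^3 + 6*n^2 - 9*n - 54)/(n^3 - 9*n^2 + 14*n + 24)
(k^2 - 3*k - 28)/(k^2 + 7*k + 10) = (k^2 - 3*k - 28)/(k^2 + 7*k + 10)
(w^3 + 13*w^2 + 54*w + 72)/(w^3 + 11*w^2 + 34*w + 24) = (w + 3)/(w + 1)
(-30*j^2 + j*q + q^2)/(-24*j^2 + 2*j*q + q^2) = (-5*j + q)/(-4*j + q)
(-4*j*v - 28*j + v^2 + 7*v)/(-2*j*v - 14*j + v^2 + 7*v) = (-4*j + v)/(-2*j + v)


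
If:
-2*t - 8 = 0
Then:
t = -4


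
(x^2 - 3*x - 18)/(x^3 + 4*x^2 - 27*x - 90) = (x - 6)/(x^2 + x - 30)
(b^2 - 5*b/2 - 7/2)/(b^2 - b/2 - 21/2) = (b + 1)/(b + 3)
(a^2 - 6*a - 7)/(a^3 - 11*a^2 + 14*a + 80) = (a^2 - 6*a - 7)/(a^3 - 11*a^2 + 14*a + 80)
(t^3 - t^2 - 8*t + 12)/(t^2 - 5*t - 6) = (-t^3 + t^2 + 8*t - 12)/(-t^2 + 5*t + 6)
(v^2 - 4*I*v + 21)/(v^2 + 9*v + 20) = (v^2 - 4*I*v + 21)/(v^2 + 9*v + 20)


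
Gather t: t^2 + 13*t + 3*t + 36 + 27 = t^2 + 16*t + 63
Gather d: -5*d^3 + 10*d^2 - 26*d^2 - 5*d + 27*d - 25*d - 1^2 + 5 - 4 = -5*d^3 - 16*d^2 - 3*d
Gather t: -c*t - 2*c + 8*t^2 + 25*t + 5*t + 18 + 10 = -2*c + 8*t^2 + t*(30 - c) + 28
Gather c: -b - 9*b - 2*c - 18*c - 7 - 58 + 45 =-10*b - 20*c - 20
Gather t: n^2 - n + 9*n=n^2 + 8*n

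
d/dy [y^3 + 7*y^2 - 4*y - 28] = 3*y^2 + 14*y - 4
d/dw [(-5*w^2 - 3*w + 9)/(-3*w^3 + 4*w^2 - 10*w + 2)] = (-15*w^4 - 18*w^3 + 143*w^2 - 92*w + 84)/(9*w^6 - 24*w^5 + 76*w^4 - 92*w^3 + 116*w^2 - 40*w + 4)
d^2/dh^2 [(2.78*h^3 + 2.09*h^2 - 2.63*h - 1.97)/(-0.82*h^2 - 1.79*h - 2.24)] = (2.07004000000002*h^3 - 35.898888*h^2 - 95.328876*h - 36.676902)/(0.551368*h^6 + 3.610788*h^5 + 12.400614*h^4 + 25.462571*h^3 + 33.874848*h^2 + 26.944512*h + 11.239424)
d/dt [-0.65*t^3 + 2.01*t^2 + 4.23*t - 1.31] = -1.95*t^2 + 4.02*t + 4.23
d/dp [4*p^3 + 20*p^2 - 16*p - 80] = 12*p^2 + 40*p - 16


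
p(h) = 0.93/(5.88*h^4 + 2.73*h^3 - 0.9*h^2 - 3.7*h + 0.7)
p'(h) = 0.93*(-23.52*h^3 - 8.19*h^2 + 1.8*h + 3.7)/(5.88*h^4 + 2.73*h^3 - 0.9*h^2 - 3.7*h + 0.7)^2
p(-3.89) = 0.00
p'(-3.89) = 0.00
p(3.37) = 0.00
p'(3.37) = -0.00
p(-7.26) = 0.00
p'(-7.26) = 0.00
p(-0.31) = 0.54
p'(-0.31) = 0.95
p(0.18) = 34.53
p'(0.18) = 4642.68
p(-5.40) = 0.00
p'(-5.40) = 0.00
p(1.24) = 0.07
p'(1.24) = -0.25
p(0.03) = 1.58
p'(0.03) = 10.07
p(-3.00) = 0.00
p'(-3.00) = 0.00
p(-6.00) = 0.00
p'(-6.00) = 0.00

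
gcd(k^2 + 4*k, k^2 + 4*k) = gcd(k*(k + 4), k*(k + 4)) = k^2 + 4*k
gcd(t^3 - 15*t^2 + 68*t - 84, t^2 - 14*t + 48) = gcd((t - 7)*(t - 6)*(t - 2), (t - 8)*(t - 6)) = t - 6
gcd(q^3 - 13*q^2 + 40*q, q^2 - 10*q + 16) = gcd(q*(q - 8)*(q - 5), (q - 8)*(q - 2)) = q - 8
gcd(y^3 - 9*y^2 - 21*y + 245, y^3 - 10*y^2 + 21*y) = y - 7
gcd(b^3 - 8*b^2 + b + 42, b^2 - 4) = b + 2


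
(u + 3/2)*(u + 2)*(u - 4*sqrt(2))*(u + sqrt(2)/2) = u^4 - 7*sqrt(2)*u^3/2 + 7*u^3/2 - 49*sqrt(2)*u^2/4 - u^2 - 21*sqrt(2)*u/2 - 14*u - 12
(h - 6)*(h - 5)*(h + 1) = h^3 - 10*h^2 + 19*h + 30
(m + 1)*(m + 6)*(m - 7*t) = m^3 - 7*m^2*t + 7*m^2 - 49*m*t + 6*m - 42*t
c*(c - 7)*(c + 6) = c^3 - c^2 - 42*c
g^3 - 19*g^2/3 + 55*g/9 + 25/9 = (g - 5)*(g - 5/3)*(g + 1/3)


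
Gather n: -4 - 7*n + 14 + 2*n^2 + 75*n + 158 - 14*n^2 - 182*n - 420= -12*n^2 - 114*n - 252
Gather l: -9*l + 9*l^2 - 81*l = 9*l^2 - 90*l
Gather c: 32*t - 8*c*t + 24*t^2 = -8*c*t + 24*t^2 + 32*t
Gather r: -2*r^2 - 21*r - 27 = -2*r^2 - 21*r - 27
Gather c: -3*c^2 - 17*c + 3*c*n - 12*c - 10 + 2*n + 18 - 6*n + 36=-3*c^2 + c*(3*n - 29) - 4*n + 44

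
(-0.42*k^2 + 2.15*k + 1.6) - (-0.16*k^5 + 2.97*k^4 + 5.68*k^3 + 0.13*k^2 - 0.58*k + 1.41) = 0.16*k^5 - 2.97*k^4 - 5.68*k^3 - 0.55*k^2 + 2.73*k + 0.19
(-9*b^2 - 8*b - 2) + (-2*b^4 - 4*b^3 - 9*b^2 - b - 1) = -2*b^4 - 4*b^3 - 18*b^2 - 9*b - 3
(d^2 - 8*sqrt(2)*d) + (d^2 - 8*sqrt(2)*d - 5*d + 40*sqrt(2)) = 2*d^2 - 16*sqrt(2)*d - 5*d + 40*sqrt(2)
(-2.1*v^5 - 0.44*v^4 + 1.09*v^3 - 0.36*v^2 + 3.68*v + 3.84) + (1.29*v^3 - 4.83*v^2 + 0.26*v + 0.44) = -2.1*v^5 - 0.44*v^4 + 2.38*v^3 - 5.19*v^2 + 3.94*v + 4.28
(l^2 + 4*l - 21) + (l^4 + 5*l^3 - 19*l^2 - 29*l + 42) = l^4 + 5*l^3 - 18*l^2 - 25*l + 21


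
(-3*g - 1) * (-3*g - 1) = 9*g^2 + 6*g + 1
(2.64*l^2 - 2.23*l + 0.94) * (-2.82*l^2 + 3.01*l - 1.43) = -7.4448*l^4 + 14.235*l^3 - 13.1383*l^2 + 6.0183*l - 1.3442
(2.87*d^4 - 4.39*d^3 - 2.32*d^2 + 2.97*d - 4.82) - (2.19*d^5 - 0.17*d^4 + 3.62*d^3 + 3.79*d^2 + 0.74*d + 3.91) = -2.19*d^5 + 3.04*d^4 - 8.01*d^3 - 6.11*d^2 + 2.23*d - 8.73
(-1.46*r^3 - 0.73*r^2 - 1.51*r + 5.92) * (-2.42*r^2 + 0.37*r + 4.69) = 3.5332*r^5 + 1.2264*r^4 - 3.4633*r^3 - 18.3088*r^2 - 4.8915*r + 27.7648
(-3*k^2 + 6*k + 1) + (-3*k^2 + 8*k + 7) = -6*k^2 + 14*k + 8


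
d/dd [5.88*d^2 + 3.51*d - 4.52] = 11.76*d + 3.51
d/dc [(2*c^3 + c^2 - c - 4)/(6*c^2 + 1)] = (12*c^4 + 12*c^2 + 50*c - 1)/(36*c^4 + 12*c^2 + 1)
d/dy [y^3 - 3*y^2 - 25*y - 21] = 3*y^2 - 6*y - 25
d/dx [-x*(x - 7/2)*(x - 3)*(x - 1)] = -4*x^3 + 45*x^2/2 - 34*x + 21/2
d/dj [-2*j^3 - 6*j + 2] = -6*j^2 - 6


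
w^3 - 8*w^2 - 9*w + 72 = (w - 8)*(w - 3)*(w + 3)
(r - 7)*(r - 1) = r^2 - 8*r + 7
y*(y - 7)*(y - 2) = y^3 - 9*y^2 + 14*y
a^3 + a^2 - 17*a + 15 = (a - 3)*(a - 1)*(a + 5)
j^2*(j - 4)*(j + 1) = j^4 - 3*j^3 - 4*j^2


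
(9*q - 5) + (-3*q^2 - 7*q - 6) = -3*q^2 + 2*q - 11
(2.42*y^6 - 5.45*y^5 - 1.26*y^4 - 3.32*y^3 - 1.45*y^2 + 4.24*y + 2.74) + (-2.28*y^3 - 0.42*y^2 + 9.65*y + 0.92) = 2.42*y^6 - 5.45*y^5 - 1.26*y^4 - 5.6*y^3 - 1.87*y^2 + 13.89*y + 3.66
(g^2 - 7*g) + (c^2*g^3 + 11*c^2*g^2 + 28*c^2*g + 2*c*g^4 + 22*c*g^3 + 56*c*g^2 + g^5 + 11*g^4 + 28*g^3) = c^2*g^3 + 11*c^2*g^2 + 28*c^2*g + 2*c*g^4 + 22*c*g^3 + 56*c*g^2 + g^5 + 11*g^4 + 28*g^3 + g^2 - 7*g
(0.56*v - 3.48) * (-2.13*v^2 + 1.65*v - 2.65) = -1.1928*v^3 + 8.3364*v^2 - 7.226*v + 9.222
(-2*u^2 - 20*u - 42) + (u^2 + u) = -u^2 - 19*u - 42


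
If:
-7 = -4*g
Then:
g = 7/4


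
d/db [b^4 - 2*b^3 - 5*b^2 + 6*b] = 4*b^3 - 6*b^2 - 10*b + 6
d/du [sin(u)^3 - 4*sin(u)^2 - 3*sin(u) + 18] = (3*sin(u)^2 - 8*sin(u) - 3)*cos(u)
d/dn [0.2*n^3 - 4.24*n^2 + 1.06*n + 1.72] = 0.6*n^2 - 8.48*n + 1.06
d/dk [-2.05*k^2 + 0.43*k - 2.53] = 0.43 - 4.1*k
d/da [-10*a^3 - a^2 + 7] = 2*a*(-15*a - 1)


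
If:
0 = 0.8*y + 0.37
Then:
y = -0.46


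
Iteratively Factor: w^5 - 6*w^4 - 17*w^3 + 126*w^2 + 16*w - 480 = (w - 3)*(w^4 - 3*w^3 - 26*w^2 + 48*w + 160) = (w - 4)*(w - 3)*(w^3 + w^2 - 22*w - 40) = (w - 4)*(w - 3)*(w + 2)*(w^2 - w - 20) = (w - 4)*(w - 3)*(w + 2)*(w + 4)*(w - 5)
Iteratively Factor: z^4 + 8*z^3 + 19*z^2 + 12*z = (z + 1)*(z^3 + 7*z^2 + 12*z) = (z + 1)*(z + 4)*(z^2 + 3*z) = z*(z + 1)*(z + 4)*(z + 3)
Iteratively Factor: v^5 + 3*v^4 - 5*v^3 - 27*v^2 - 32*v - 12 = (v + 2)*(v^4 + v^3 - 7*v^2 - 13*v - 6) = (v + 2)^2*(v^3 - v^2 - 5*v - 3) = (v + 1)*(v + 2)^2*(v^2 - 2*v - 3) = (v - 3)*(v + 1)*(v + 2)^2*(v + 1)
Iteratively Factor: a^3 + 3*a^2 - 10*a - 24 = (a + 2)*(a^2 + a - 12) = (a + 2)*(a + 4)*(a - 3)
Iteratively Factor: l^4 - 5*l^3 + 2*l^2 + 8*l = (l - 4)*(l^3 - l^2 - 2*l) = (l - 4)*(l + 1)*(l^2 - 2*l) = l*(l - 4)*(l + 1)*(l - 2)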